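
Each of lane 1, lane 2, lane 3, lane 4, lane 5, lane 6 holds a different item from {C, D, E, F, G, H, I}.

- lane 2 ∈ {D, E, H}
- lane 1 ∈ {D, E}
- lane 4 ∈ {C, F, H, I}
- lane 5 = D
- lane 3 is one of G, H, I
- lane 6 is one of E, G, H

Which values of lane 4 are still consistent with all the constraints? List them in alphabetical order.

C, F

lane 5 has just one choice, so lane 5 = D. Remove D from lane 1, lane 2.
lane 1 has just one choice, so lane 1 = E. Remove E from lane 2, lane 6.
lane 2 must be H (only option left). So lane 3, lane 4, lane 6 can't be H.
lane 6 has just one choice, so lane 6 = G. Strike G from lane 3.
lane 3 must be I (only option left). Strike I from lane 4.
No further eliminations apply; lane 4 can still be any of C, F.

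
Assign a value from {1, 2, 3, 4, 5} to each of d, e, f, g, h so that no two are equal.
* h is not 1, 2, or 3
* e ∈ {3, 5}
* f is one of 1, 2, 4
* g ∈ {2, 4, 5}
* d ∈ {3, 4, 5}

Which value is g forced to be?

The 5 variables draw from only 5 values {1, 2, 3, 4, 5}, so each is used; only f can be 1, hence f = 1.
Among the 4 still-open variables, 2 fits only g (and all 4 values in {2, 3, 4, 5} must be used), so g = 2.

2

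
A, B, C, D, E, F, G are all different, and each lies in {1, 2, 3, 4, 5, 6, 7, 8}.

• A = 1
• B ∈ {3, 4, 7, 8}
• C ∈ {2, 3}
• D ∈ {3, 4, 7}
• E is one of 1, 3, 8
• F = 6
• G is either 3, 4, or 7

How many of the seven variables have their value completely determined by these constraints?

A's domain is down to {1}, so A = 1. Eliminate 1 elsewhere: E.
F must be 6 (only option left).
Among the 5 still-open variables, 2 fits only C (and all 5 values in {2, 3, 4, 7, 8} must be used), so C = 2.
Determined: A=1, C=2, F=6. The other variables each still have more than one consistent value. That makes 3.

3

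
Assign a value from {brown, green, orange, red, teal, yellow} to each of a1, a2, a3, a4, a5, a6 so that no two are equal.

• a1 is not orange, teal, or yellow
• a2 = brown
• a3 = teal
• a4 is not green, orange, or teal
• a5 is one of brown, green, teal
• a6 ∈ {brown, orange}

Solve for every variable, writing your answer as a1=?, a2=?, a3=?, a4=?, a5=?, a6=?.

a2's domain is down to {brown}, so a2 = brown. So a1, a4, a5, a6 can't be brown.
a3 has just one choice, so a3 = teal. Strike teal from a5.
a5 must be green (only option left). So a1 can't be green.
a6 must be orange (only option left).
a1's domain is down to {red}, so a1 = red. Remove red from a4.
a4's domain is down to {yellow}, so a4 = yellow.

a1=red, a2=brown, a3=teal, a4=yellow, a5=green, a6=orange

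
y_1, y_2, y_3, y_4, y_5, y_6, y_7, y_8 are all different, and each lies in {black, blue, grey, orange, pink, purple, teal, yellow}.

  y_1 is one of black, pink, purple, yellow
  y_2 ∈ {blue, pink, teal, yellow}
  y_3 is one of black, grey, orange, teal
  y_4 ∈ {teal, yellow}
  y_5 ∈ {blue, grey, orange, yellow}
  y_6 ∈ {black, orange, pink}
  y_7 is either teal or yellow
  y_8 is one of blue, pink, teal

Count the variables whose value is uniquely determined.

1

Among the 8 variables, purple fits only y_1 (and all 8 values in {black, blue, grey, orange, pink, purple, teal, yellow} must be used), so y_1 = purple.
y_4 and y_7 share exactly the 2 values {teal, yellow}; by pigeonhole those values go to them, so strike teal, yellow from y_2, y_3, y_5, y_8.
The 2 variables y_2 and y_8 are confined to {blue, pink}, which locks those values in; drop them from y_5, y_6.
Determined: y_1=purple. The other variables each still have more than one consistent value. That makes 1.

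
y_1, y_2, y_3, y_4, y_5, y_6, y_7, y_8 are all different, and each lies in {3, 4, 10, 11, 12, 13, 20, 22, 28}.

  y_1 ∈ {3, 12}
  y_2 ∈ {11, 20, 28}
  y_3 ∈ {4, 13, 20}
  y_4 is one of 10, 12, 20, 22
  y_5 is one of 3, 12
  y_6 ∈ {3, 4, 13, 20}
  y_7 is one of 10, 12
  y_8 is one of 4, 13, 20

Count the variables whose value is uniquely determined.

y_1 and y_5 share exactly the 2 values {3, 12}; by pigeonhole those values go to them, so strike 3, 12 from y_4, y_6, y_7.
y_7's domain is down to {10}, so y_7 = 10. Strike 10 from y_4.
y_3, y_6, y_8 between them cover only {4, 13, 20} — a naked triple. Remove those values from y_2, y_4.
y_4's domain is down to {22}, so y_4 = 22.
Determined: y_4=22, y_7=10. The other variables each still have more than one consistent value. That makes 2.

2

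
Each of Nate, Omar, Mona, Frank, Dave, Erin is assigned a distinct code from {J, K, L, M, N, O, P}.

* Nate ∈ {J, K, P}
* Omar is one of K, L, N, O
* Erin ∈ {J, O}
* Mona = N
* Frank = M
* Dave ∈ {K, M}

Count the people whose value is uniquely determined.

3

Mona has just one choice, so Mona = N. Strike N from Omar.
That leaves Frank = M. Eliminate M elsewhere: Dave.
That leaves Dave = K. Remove K from Nate, Omar.
Determined: Mona=N, Frank=M, Dave=K. The other people each still have more than one consistent value. That makes 3.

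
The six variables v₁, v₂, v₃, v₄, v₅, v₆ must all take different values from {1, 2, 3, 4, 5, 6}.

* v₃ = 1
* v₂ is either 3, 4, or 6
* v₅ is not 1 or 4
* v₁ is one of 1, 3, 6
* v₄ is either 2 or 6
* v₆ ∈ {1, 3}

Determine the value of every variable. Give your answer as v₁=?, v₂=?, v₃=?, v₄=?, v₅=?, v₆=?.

v₁=6, v₂=4, v₃=1, v₄=2, v₅=5, v₆=3

v₃'s domain is down to {1}, so v₃ = 1. So v₁, v₆ can't be 1.
v₆'s domain is down to {3}, so v₆ = 3. Remove 3 from v₁, v₂, v₅.
v₁ must be 6 (only option left). So v₂, v₄, v₅ can't be 6.
v₂'s domain is down to {4}, so v₂ = 4.
v₄ must be 2 (only option left). So v₅ can't be 2.
v₅'s domain is down to {5}, so v₅ = 5.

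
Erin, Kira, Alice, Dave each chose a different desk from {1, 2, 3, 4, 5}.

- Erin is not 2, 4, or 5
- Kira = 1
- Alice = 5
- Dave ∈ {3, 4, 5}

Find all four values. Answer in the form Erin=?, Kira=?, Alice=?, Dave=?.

Erin=3, Kira=1, Alice=5, Dave=4

Kira's domain is down to {1}, so Kira = 1. Eliminate 1 elsewhere: Erin.
Alice's domain is down to {5}, so Alice = 5. Eliminate 5 elsewhere: Dave.
Erin must be 3 (only option left). Eliminate 3 elsewhere: Dave.
That leaves Dave = 4.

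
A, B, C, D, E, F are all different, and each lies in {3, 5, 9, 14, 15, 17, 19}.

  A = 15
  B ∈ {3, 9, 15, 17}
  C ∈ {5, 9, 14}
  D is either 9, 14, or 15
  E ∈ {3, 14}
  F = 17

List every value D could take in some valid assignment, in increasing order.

9, 14

A must be 15 (only option left). Remove 15 from B, D.
F must be 17 (only option left). Remove 17 from B.
The 4 still-open variables draw from only 4 values {3, 5, 9, 14}, so each is used; only C can be 5, hence C = 5.
No further eliminations apply; D can still be any of 9, 14.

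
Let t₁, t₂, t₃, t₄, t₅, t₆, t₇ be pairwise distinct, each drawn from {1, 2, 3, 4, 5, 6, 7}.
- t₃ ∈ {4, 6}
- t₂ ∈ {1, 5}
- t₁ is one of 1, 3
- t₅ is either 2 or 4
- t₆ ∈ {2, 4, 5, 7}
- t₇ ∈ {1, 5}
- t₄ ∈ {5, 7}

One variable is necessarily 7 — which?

Among the 7 variables, 3 fits only t₁ (and all 7 values in {1, 2, 3, 4, 5, 6, 7} must be used), so t₁ = 3.
The 6 still-open variables draw from only 6 values {1, 2, 4, 5, 6, 7}, so each is used; only t₃ can be 6, hence t₃ = 6.
t₂ and t₇ share exactly the 2 values {1, 5}; by pigeonhole those values go to them, so strike 1, 5 from t₄, t₆.
So 7 goes to t₄.

t₄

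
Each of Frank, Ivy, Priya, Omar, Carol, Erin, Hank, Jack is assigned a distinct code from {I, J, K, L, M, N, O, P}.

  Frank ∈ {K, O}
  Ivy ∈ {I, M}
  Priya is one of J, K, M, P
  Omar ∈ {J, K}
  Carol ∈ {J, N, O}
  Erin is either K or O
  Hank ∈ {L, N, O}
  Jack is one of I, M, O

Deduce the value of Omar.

J

Among the 8 variables, L fits only Hank (and all 8 values in {I, J, K, L, M, N, O, P} must be used), so Hank = L.
The 7 still-open variables draw from only 7 values {I, J, K, M, N, O, P}, so each is used; only Carol can be N, hence Carol = N.
Among the 6 still-open variables, P fits only Priya (and all 6 values in {I, J, K, M, O, P} must be used), so Priya = P.
The 5 still-open variables draw from only 5 values {I, J, K, M, O}, so each is used; only Omar can be J, hence Omar = J.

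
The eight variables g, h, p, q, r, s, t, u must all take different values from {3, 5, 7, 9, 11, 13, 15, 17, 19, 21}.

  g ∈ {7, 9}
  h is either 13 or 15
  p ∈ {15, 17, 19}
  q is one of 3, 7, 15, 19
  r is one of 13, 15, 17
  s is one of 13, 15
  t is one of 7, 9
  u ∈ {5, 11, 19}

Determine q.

g and t between them cover only {7, 9} — a naked pair. Remove those values from q.
The 2 variables h and s are confined to {13, 15}, which locks those values in; drop them from p, q, r.
r must be 17 (only option left). Eliminate 17 elsewhere: p.
That leaves p = 19. Eliminate 19 elsewhere: q, u.
So q = 3.

3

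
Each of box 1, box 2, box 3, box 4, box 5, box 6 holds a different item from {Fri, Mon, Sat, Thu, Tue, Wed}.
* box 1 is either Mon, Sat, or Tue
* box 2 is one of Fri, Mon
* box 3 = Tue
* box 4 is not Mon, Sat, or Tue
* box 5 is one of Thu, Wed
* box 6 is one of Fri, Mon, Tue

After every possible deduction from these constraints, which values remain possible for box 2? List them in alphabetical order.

Fri, Mon

box 3 must be Tue (only option left). Remove Tue from box 1, box 6.
The 5 still-open variables together cover exactly {Fri, Mon, Sat, Thu, Wed} — 5 values for 5 variables — and Sat appears only in box 1's list, so box 1 = Sat.
box 2 and box 6 share exactly the 2 values {Fri, Mon}; by pigeonhole those values go to them, so strike Fri, Mon from box 4.
No further eliminations apply; box 2 can still be any of Fri, Mon.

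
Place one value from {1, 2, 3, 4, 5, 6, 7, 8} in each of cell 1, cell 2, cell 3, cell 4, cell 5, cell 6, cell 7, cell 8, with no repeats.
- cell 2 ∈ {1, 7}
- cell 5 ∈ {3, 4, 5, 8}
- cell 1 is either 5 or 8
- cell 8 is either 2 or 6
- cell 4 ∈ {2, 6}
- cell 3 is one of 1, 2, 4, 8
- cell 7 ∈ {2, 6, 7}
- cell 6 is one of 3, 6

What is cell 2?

cell 4 and cell 8 share exactly the 2 values {2, 6}; by pigeonhole those values go to them, so strike 2, 6 from cell 3, cell 6, cell 7.
cell 6 must be 3 (only option left). Remove 3 from cell 5.
cell 7 must be 7 (only option left). So cell 2 can't be 7.
So cell 2 = 1.

1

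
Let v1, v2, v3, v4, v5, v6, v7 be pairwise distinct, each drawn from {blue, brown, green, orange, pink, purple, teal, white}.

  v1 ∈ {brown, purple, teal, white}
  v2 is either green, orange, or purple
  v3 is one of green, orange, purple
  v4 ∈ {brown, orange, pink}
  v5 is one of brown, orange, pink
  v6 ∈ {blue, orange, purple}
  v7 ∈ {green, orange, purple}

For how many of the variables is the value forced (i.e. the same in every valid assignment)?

v2, v3, v7 between them cover only {green, orange, purple} — a naked triple. Remove those values from v1, v4, v5, v6.
v6 must be blue (only option left).
The 2 variables v4 and v5 are confined to {brown, pink}, which locks those values in; drop them from v1.
Determined: v6=blue. The other variables each still have more than one consistent value. That makes 1.

1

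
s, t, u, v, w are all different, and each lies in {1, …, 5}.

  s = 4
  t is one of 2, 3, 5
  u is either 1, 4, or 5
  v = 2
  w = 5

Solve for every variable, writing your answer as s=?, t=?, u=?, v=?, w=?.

s=4, t=3, u=1, v=2, w=5

s has just one choice, so s = 4. Remove 4 from u.
v must be 2 (only option left). Strike 2 from t.
w's domain is down to {5}, so w = 5. Strike 5 from t, u.
t's domain is down to {3}, so t = 3.
u has just one choice, so u = 1.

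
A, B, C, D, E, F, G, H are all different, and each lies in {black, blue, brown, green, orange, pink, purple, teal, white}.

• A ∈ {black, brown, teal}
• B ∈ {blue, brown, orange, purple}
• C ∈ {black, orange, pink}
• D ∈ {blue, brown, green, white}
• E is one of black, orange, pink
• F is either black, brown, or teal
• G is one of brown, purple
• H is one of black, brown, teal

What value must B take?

blue

A, F, H between them cover only {black, brown, teal} — a naked triple. Remove those values from B, C, D, E, G.
G has just one choice, so G = purple. Eliminate purple elsewhere: B.
The 2 variables C and E are confined to {orange, pink}, which locks those values in; drop them from B.
So B = blue.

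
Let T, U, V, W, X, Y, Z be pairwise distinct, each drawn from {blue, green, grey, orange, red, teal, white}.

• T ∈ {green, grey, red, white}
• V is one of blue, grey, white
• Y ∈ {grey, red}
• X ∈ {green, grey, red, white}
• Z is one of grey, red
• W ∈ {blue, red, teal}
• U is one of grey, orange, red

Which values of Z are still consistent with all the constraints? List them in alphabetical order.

grey, red

The 7 variables draw from only 7 values {blue, green, grey, orange, red, teal, white}, so each is used; only U can be orange, hence U = orange.
The 6 still-open variables draw from only 6 values {blue, green, grey, red, teal, white}, so each is used; only W can be teal, hence W = teal.
The 5 still-open variables draw from only 5 values {blue, green, grey, red, white}, so each is used; only V can be blue, hence V = blue.
The 2 variables Y and Z are confined to {grey, red}, which locks those values in; drop them from T, X.
No further eliminations apply; Z can still be any of grey, red.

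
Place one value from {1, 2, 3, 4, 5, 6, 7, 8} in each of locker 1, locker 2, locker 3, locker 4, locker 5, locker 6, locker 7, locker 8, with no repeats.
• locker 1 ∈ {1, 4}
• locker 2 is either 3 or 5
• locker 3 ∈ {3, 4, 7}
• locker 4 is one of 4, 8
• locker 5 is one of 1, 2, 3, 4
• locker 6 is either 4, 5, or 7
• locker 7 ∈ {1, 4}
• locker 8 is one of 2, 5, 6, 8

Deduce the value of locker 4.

8

The 8 variables draw from only 8 values {1, 2, 3, 4, 5, 6, 7, 8}, so each is used; only locker 8 can be 6, hence locker 8 = 6.
Among the 7 still-open variables, 2 fits only locker 5 (and all 7 values in {1, 2, 3, 4, 5, 7, 8} must be used), so locker 5 = 2.
The 6 still-open variables together cover exactly {1, 3, 4, 5, 7, 8} — 6 values for 6 variables — and 8 appears only in locker 4's list, so locker 4 = 8.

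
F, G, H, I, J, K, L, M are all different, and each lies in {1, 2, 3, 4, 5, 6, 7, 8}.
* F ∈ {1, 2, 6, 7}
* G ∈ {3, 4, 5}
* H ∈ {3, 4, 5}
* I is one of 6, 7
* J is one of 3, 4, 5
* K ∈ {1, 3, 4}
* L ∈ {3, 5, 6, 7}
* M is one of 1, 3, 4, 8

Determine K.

1

Among the 8 variables, 2 fits only F (and all 8 values in {1, 2, 3, 4, 5, 6, 7, 8} must be used), so F = 2.
Among the 7 still-open variables, 8 fits only M (and all 7 values in {1, 3, 4, 5, 6, 7, 8} must be used), so M = 8.
The 6 still-open variables together cover exactly {1, 3, 4, 5, 6, 7} — 6 values for 6 variables — and 1 appears only in K's list, so K = 1.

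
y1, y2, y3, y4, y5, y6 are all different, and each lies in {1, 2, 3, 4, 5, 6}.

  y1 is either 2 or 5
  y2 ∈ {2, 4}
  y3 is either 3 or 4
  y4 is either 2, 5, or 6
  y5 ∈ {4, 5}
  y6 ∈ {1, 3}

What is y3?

3

The 6 variables draw from only 6 values {1, 2, 3, 4, 5, 6}, so each is used; only y6 can be 1, hence y6 = 1.
The 5 still-open variables together cover exactly {2, 3, 4, 5, 6} — 5 values for 5 variables — and 3 appears only in y3's list, so y3 = 3.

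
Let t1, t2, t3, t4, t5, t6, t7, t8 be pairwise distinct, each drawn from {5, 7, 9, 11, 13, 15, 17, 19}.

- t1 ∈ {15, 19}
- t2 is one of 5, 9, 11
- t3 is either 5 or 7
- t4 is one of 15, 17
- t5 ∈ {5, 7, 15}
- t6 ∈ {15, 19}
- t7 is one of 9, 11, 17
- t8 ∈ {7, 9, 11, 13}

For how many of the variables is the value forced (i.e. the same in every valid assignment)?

2

The 8 variables draw from only 8 values {5, 7, 9, 11, 13, 15, 17, 19}, so each is used; only t8 can be 13, hence t8 = 13.
t1 and t6 between them cover only {15, 19} — a naked pair. Remove those values from t4, t5.
t4's domain is down to {17}, so t4 = 17. Strike 17 from t7.
t3 and t5 share exactly the 2 values {5, 7}; by pigeonhole those values go to them, so strike 5, 7 from t2.
Determined: t4=17, t8=13. The other variables each still have more than one consistent value. That makes 2.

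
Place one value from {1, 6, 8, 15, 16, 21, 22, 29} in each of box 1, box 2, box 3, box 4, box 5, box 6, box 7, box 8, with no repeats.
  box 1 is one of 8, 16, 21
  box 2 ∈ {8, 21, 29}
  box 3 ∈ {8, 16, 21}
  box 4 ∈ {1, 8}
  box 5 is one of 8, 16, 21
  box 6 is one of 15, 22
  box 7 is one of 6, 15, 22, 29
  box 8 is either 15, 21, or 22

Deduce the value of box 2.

Among the 8 variables, 1 fits only box 4 (and all 8 values in {1, 6, 8, 15, 16, 21, 22, 29} must be used), so box 4 = 1.
The 7 still-open variables together cover exactly {6, 8, 15, 16, 21, 22, 29} — 7 values for 7 variables — and 6 appears only in box 7's list, so box 7 = 6.
The 6 still-open variables together cover exactly {8, 15, 16, 21, 22, 29} — 6 values for 6 variables — and 29 appears only in box 2's list, so box 2 = 29.

29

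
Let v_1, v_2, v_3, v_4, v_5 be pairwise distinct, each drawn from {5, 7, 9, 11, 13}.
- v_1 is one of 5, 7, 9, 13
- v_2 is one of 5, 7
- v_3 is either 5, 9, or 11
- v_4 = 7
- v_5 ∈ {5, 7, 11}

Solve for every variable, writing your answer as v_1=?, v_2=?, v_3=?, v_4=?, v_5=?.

v_1=13, v_2=5, v_3=9, v_4=7, v_5=11

v_4 has just one choice, so v_4 = 7. Remove 7 from v_1, v_2, v_5.
v_2 must be 5 (only option left). Eliminate 5 elsewhere: v_1, v_3, v_5.
v_5 has just one choice, so v_5 = 11. Remove 11 from v_3.
That leaves v_3 = 9. Strike 9 from v_1.
v_1 has just one choice, so v_1 = 13.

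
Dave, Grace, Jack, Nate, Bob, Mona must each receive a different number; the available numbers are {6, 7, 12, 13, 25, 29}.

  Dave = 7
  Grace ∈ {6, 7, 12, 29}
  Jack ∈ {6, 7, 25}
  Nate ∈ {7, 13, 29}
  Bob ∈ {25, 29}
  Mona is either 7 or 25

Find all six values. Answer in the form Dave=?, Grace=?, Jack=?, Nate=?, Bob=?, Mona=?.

Dave must be 7 (only option left). So Grace, Jack, Nate, Mona can't be 7.
Mona must be 25 (only option left). Remove 25 from Jack, Bob.
Jack must be 6 (only option left). Strike 6 from Grace.
That leaves Bob = 29. Eliminate 29 elsewhere: Grace, Nate.
Grace's domain is down to {12}, so Grace = 12.
That leaves Nate = 13.

Dave=7, Grace=12, Jack=6, Nate=13, Bob=29, Mona=25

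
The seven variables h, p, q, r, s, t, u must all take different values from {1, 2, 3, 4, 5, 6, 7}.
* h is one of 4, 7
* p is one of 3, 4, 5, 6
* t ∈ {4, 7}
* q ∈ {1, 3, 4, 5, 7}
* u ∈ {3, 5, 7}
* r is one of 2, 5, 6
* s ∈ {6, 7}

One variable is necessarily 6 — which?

The 7 variables together cover exactly {1, 2, 3, 4, 5, 6, 7} — 7 values for 7 variables — and 1 appears only in q's list, so q = 1.
The 6 still-open variables draw from only 6 values {2, 3, 4, 5, 6, 7}, so each is used; only r can be 2, hence r = 2.
The 2 variables h and t are confined to {4, 7}, which locks those values in; drop them from p, s, u.
So 6 goes to s.

s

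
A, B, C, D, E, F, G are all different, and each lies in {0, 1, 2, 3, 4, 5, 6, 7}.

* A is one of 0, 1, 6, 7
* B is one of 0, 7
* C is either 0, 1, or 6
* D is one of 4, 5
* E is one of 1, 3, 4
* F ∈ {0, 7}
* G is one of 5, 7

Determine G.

Among the 7 variables, 3 fits only E (and all 7 values in {0, 1, 3, 4, 5, 6, 7} must be used), so E = 3.
The 6 still-open variables draw from only 6 values {0, 1, 4, 5, 6, 7}, so each is used; only D can be 4, hence D = 4.
The 5 still-open variables together cover exactly {0, 1, 5, 6, 7} — 5 values for 5 variables — and 5 appears only in G's list, so G = 5.

5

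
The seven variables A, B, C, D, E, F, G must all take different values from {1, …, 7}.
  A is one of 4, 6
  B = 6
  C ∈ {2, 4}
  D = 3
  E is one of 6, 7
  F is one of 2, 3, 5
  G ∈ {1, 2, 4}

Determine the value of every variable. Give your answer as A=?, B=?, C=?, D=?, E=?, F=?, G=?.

B must be 6 (only option left). So A, E can't be 6.
D has just one choice, so D = 3. Eliminate 3 elsewhere: F.
That leaves E = 7.
That leaves A = 4. Remove 4 from C, G.
C's domain is down to {2}, so C = 2. Strike 2 from F, G.
F has just one choice, so F = 5.
G must be 1 (only option left).

A=4, B=6, C=2, D=3, E=7, F=5, G=1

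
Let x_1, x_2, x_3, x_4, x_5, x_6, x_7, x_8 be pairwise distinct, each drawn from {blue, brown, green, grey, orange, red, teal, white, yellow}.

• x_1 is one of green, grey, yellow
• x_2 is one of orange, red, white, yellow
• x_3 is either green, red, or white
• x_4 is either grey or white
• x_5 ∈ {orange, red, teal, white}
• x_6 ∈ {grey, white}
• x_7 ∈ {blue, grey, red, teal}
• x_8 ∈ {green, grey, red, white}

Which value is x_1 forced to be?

The 8 variables together cover exactly {blue, green, grey, orange, red, teal, white, yellow} — 8 values for 8 variables — and blue appears only in x_7's list, so x_7 = blue.
The 7 still-open variables draw from only 7 values {green, grey, orange, red, teal, white, yellow}, so each is used; only x_5 can be teal, hence x_5 = teal.
The 6 still-open variables draw from only 6 values {green, grey, orange, red, white, yellow}, so each is used; only x_2 can be orange, hence x_2 = orange.
The 5 still-open variables together cover exactly {green, grey, red, white, yellow} — 5 values for 5 variables — and yellow appears only in x_1's list, so x_1 = yellow.

yellow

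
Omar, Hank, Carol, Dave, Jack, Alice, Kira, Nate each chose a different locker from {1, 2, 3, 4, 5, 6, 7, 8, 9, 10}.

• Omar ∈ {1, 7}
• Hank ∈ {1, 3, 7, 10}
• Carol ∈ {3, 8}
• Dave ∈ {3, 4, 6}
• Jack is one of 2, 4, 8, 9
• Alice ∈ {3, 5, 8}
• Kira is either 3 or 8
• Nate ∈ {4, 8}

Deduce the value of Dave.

Carol and Kira between them cover only {3, 8} — a naked pair. Remove those values from Hank, Dave, Jack, Alice, Nate.
That leaves Alice = 5.
That leaves Nate = 4. So Dave, Jack can't be 4.
So Dave = 6.

6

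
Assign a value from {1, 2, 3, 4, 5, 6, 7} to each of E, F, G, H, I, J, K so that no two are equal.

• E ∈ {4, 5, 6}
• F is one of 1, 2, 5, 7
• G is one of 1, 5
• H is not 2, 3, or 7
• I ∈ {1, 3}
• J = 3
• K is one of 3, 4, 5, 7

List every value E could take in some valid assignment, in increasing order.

4, 6

J must be 3 (only option left). Strike 3 from I, K.
That leaves I = 1. So F, G, H can't be 1.
G must be 5 (only option left). So E, F, H, K can't be 5.
Among the 4 still-open variables, 2 fits only F (and all 4 values in {2, 4, 6, 7} must be used), so F = 2.
Among the 3 still-open variables, 7 fits only K (and all 3 values in {4, 6, 7} must be used), so K = 7.
No further eliminations apply; E can still be any of 4, 6.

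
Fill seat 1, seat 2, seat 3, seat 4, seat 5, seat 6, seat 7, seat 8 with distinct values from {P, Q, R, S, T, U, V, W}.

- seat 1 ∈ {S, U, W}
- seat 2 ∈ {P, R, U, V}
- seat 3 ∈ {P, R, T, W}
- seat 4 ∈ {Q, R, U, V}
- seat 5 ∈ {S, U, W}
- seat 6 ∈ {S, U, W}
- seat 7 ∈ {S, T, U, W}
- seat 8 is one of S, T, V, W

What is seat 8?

The 8 variables draw from only 8 values {P, Q, R, S, T, U, V, W}, so each is used; only seat 4 can be Q, hence seat 4 = Q.
seat 1, seat 5, seat 6 share exactly the 3 values {S, U, W}; by pigeonhole those values go to them, so strike S, U, W from seat 2, seat 3, seat 7, seat 8.
seat 7's domain is down to {T}, so seat 7 = T. So seat 3, seat 8 can't be T.
So seat 8 = V.

V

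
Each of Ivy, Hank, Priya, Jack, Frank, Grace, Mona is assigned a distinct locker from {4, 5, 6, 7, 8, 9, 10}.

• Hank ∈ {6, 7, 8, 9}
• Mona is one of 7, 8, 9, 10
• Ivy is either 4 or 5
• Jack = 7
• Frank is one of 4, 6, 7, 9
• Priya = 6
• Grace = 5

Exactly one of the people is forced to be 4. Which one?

Priya has just one choice, so Priya = 6. So Hank, Frank can't be 6.
That leaves Jack = 7. Eliminate 7 elsewhere: Hank, Frank, Mona.
Grace has just one choice, so Grace = 5. Strike 5 from Ivy.
So 4 goes to Ivy.

Ivy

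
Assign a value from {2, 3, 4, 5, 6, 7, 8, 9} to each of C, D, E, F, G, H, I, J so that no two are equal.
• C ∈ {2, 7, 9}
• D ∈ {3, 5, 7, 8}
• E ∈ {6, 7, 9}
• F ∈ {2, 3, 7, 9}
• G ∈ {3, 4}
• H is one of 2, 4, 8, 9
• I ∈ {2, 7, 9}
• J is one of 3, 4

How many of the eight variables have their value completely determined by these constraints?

Among the 8 variables, 5 fits only D (and all 8 values in {2, 3, 4, 5, 6, 7, 8, 9} must be used), so D = 5.
The 7 still-open variables together cover exactly {2, 3, 4, 6, 7, 8, 9} — 7 values for 7 variables — and 6 appears only in E's list, so E = 6.
Among the 6 still-open variables, 8 fits only H (and all 6 values in {2, 3, 4, 7, 8, 9} must be used), so H = 8.
The 2 variables G and J are confined to {3, 4}, which locks those values in; drop them from F.
Determined: D=5, E=6, H=8. The other variables each still have more than one consistent value. That makes 3.

3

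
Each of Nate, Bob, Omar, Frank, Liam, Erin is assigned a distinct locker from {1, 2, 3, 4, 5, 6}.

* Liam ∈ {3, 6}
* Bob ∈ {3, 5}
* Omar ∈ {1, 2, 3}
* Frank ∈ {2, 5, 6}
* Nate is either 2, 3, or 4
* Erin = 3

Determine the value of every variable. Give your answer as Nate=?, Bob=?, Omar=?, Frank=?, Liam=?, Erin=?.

Nate=4, Bob=5, Omar=1, Frank=2, Liam=6, Erin=3

Erin must be 3 (only option left). So Nate, Bob, Omar, Liam can't be 3.
Bob's domain is down to {5}, so Bob = 5. Remove 5 from Frank.
That leaves Liam = 6. Eliminate 6 elsewhere: Frank.
Frank must be 2 (only option left). So Nate, Omar can't be 2.
That leaves Nate = 4.
Omar must be 1 (only option left).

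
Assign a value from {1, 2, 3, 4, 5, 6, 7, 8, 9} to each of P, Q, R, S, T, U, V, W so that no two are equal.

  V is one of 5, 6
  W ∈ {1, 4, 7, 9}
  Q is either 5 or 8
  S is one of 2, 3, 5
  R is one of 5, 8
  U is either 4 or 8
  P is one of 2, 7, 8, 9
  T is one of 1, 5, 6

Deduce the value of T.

1

The 2 variables Q and R are confined to {5, 8}, which locks those values in; drop them from P, S, T, U, V.
That leaves U = 4. Remove 4 from W.
V's domain is down to {6}, so V = 6. Eliminate 6 elsewhere: T.
So T = 1.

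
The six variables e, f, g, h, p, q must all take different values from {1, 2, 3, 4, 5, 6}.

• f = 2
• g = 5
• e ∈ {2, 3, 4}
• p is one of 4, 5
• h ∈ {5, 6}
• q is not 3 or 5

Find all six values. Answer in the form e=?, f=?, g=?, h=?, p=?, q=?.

f must be 2 (only option left). Strike 2 from e, q.
g has just one choice, so g = 5. Remove 5 from h, p.
h has just one choice, so h = 6. Strike 6 from q.
p's domain is down to {4}, so p = 4. Strike 4 from e, q.
q's domain is down to {1}, so q = 1.
e must be 3 (only option left).

e=3, f=2, g=5, h=6, p=4, q=1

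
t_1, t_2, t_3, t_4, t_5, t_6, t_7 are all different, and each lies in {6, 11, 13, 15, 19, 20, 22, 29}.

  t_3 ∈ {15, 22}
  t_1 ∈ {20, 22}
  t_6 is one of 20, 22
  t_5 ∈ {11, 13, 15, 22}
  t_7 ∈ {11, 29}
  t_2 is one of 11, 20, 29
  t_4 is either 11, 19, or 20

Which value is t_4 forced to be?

19

Among the 7 variables, 13 fits only t_5 (and all 7 values in {11, 13, 15, 19, 20, 22, 29} must be used), so t_5 = 13.
The 6 still-open variables together cover exactly {11, 15, 19, 20, 22, 29} — 6 values for 6 variables — and 15 appears only in t_3's list, so t_3 = 15.
Among the 5 still-open variables, 19 fits only t_4 (and all 5 values in {11, 19, 20, 22, 29} must be used), so t_4 = 19.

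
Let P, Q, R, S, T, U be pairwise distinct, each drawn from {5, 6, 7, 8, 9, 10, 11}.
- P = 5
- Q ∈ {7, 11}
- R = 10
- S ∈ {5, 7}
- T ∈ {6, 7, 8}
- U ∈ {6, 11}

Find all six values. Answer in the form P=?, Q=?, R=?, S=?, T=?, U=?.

P=5, Q=11, R=10, S=7, T=8, U=6

P must be 5 (only option left). Eliminate 5 elsewhere: S.
That leaves R = 10.
S has just one choice, so S = 7. So Q, T can't be 7.
Q's domain is down to {11}, so Q = 11. Eliminate 11 elsewhere: U.
U must be 6 (only option left). Eliminate 6 elsewhere: T.
T has just one choice, so T = 8.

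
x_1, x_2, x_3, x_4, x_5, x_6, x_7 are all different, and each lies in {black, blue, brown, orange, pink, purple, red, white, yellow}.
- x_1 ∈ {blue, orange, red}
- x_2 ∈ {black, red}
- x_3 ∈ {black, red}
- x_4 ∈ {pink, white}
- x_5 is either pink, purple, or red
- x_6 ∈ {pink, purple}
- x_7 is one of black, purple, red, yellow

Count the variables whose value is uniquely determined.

2

The 2 variables x_2 and x_3 are confined to {black, red}, which locks those values in; drop them from x_1, x_5, x_7.
x_5 and x_6 share exactly the 2 values {pink, purple}; by pigeonhole those values go to them, so strike pink, purple from x_4, x_7.
x_4's domain is down to {white}, so x_4 = white.
x_7 has just one choice, so x_7 = yellow.
Determined: x_4=white, x_7=yellow. The other variables each still have more than one consistent value. That makes 2.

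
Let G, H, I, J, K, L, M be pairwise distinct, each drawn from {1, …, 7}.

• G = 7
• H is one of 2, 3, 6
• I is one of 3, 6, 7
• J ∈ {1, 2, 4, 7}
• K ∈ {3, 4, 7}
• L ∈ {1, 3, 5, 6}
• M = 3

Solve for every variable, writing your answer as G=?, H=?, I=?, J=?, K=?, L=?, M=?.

G=7, H=2, I=6, J=1, K=4, L=5, M=3

G must be 7 (only option left). Eliminate 7 elsewhere: I, J, K.
That leaves M = 3. Eliminate 3 elsewhere: H, I, K, L.
I's domain is down to {6}, so I = 6. Remove 6 from H, L.
That leaves K = 4. Remove 4 from J.
That leaves H = 2. So J can't be 2.
That leaves J = 1. So L can't be 1.
L has just one choice, so L = 5.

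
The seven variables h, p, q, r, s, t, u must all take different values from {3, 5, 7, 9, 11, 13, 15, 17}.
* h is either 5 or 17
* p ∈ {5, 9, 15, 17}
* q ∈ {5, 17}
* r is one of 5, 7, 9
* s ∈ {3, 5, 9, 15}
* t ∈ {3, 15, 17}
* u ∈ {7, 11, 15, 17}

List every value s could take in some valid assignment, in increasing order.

The 7 variables draw from only 7 values {3, 5, 7, 9, 11, 15, 17}, so each is used; only u can be 11, hence u = 11.
Among the 6 still-open variables, 7 fits only r (and all 6 values in {3, 5, 7, 9, 15, 17} must be used), so r = 7.
The 2 variables h and q are confined to {5, 17}, which locks those values in; drop them from p, s, t.
No further eliminations apply; s can still be any of 3, 9, 15.

3, 9, 15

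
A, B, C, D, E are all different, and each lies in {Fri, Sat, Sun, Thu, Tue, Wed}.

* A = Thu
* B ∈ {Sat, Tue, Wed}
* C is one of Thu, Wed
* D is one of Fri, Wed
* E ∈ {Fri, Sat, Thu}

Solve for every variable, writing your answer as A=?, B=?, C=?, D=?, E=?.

A must be Thu (only option left). Strike Thu from C, E.
C must be Wed (only option left). Remove Wed from B, D.
That leaves D = Fri. Eliminate Fri elsewhere: E.
That leaves E = Sat. Eliminate Sat elsewhere: B.
B has just one choice, so B = Tue.

A=Thu, B=Tue, C=Wed, D=Fri, E=Sat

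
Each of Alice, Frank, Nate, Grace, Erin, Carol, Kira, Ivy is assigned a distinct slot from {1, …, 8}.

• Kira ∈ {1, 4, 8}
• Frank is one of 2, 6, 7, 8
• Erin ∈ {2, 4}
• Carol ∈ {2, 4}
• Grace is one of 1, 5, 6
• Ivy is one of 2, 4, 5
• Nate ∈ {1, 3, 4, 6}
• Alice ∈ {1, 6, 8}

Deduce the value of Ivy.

5

Among the 8 variables, 3 fits only Nate (and all 8 values in {1, 2, 3, 4, 5, 6, 7, 8} must be used), so Nate = 3.
The 7 still-open variables together cover exactly {1, 2, 4, 5, 6, 7, 8} — 7 values for 7 variables — and 7 appears only in Frank's list, so Frank = 7.
The 2 variables Erin and Carol are confined to {2, 4}, which locks those values in; drop them from Kira, Ivy.
So Ivy = 5.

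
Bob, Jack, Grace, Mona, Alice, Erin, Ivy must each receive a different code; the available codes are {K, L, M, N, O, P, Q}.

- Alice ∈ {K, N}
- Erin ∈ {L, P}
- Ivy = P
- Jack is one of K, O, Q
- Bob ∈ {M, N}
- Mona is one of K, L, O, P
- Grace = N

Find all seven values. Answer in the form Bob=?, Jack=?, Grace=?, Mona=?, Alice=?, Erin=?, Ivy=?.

Bob=M, Jack=Q, Grace=N, Mona=O, Alice=K, Erin=L, Ivy=P

Grace's domain is down to {N}, so Grace = N. Eliminate N elsewhere: Bob, Alice.
That leaves Alice = K. So Jack, Mona can't be K.
Ivy's domain is down to {P}, so Ivy = P. Eliminate P elsewhere: Mona, Erin.
Bob must be M (only option left).
That leaves Erin = L. Remove L from Mona.
Mona has just one choice, so Mona = O. So Jack can't be O.
Jack's domain is down to {Q}, so Jack = Q.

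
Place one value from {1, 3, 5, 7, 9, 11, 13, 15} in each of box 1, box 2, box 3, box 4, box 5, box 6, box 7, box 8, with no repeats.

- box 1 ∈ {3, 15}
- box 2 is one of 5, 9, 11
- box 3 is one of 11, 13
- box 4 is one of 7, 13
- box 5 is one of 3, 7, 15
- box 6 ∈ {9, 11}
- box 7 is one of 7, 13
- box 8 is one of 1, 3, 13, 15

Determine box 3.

The 8 variables draw from only 8 values {1, 3, 5, 7, 9, 11, 13, 15}, so each is used; only box 8 can be 1, hence box 8 = 1.
The 7 still-open variables draw from only 7 values {3, 5, 7, 9, 11, 13, 15}, so each is used; only box 2 can be 5, hence box 2 = 5.
The 6 still-open variables together cover exactly {3, 7, 9, 11, 13, 15} — 6 values for 6 variables — and 9 appears only in box 6's list, so box 6 = 9.
The 5 still-open variables together cover exactly {3, 7, 11, 13, 15} — 5 values for 5 variables — and 11 appears only in box 3's list, so box 3 = 11.

11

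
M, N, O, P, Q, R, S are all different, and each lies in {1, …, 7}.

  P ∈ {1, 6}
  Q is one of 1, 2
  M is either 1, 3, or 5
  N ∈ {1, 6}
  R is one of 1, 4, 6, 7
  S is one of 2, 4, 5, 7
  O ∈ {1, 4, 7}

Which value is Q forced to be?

2

The 7 variables together cover exactly {1, 2, 3, 4, 5, 6, 7} — 7 values for 7 variables — and 3 appears only in M's list, so M = 3.
The 6 still-open variables draw from only 6 values {1, 2, 4, 5, 6, 7}, so each is used; only S can be 5, hence S = 5.
The 5 still-open variables together cover exactly {1, 2, 4, 6, 7} — 5 values for 5 variables — and 2 appears only in Q's list, so Q = 2.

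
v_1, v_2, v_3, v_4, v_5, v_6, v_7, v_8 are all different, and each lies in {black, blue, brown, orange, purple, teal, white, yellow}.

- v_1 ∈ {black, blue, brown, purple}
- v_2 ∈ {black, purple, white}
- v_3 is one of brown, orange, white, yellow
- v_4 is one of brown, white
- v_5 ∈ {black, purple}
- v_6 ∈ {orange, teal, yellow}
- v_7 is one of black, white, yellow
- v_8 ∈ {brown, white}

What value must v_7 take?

The 8 variables together cover exactly {black, blue, brown, orange, purple, teal, white, yellow} — 8 values for 8 variables — and blue appears only in v_1's list, so v_1 = blue.
Among the 7 still-open variables, teal fits only v_6 (and all 7 values in {black, brown, orange, purple, teal, white, yellow} must be used), so v_6 = teal.
Among the 6 still-open variables, orange fits only v_3 (and all 6 values in {black, brown, orange, purple, white, yellow} must be used), so v_3 = orange.
The 5 still-open variables draw from only 5 values {black, brown, purple, white, yellow}, so each is used; only v_7 can be yellow, hence v_7 = yellow.

yellow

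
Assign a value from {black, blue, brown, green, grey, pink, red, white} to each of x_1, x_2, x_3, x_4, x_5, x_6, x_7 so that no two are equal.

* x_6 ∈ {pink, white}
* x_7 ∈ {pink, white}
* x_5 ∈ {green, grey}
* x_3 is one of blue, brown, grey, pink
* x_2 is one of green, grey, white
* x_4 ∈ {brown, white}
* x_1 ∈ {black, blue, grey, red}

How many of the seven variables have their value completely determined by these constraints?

x_6 and x_7 share exactly the 2 values {pink, white}; by pigeonhole those values go to them, so strike pink, white from x_2, x_3, x_4.
That leaves x_4 = brown. Strike brown from x_3.
x_2 and x_5 between them cover only {green, grey} — a naked pair. Remove those values from x_1, x_3.
x_3 must be blue (only option left). Eliminate blue elsewhere: x_1.
Determined: x_3=blue, x_4=brown. The other variables each still have more than one consistent value. That makes 2.

2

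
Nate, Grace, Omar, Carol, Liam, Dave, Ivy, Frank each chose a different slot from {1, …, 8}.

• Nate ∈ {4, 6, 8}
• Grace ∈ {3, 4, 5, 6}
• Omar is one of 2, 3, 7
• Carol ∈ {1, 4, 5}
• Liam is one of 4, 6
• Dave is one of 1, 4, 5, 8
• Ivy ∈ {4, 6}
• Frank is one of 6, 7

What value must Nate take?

The 8 variables draw from only 8 values {1, 2, 3, 4, 5, 6, 7, 8}, so each is used; only Omar can be 2, hence Omar = 2.
The 7 still-open variables together cover exactly {1, 3, 4, 5, 6, 7, 8} — 7 values for 7 variables — and 3 appears only in Grace's list, so Grace = 3.
The 6 still-open variables draw from only 6 values {1, 4, 5, 6, 7, 8}, so each is used; only Frank can be 7, hence Frank = 7.
The 2 variables Liam and Ivy are confined to {4, 6}, which locks those values in; drop them from Nate, Carol, Dave.
So Nate = 8.

8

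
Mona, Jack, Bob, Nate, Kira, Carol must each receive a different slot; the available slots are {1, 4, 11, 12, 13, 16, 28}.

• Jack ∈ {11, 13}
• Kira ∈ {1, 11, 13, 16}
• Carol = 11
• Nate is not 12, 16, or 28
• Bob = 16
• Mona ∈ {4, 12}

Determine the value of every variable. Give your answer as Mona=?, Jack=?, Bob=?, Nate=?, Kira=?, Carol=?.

Mona=12, Jack=13, Bob=16, Nate=4, Kira=1, Carol=11

Bob's domain is down to {16}, so Bob = 16. Remove 16 from Kira.
That leaves Carol = 11. Strike 11 from Jack, Nate, Kira.
That leaves Jack = 13. Remove 13 from Nate, Kira.
Kira has just one choice, so Kira = 1. Eliminate 1 elsewhere: Nate.
That leaves Nate = 4. Eliminate 4 elsewhere: Mona.
Mona's domain is down to {12}, so Mona = 12.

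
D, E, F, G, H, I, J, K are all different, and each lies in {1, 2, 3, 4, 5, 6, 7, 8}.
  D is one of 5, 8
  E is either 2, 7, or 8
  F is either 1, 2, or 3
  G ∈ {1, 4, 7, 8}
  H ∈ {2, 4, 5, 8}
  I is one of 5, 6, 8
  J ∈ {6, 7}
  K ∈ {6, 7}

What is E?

2

The 8 variables together cover exactly {1, 2, 3, 4, 5, 6, 7, 8} — 8 values for 8 variables — and 3 appears only in F's list, so F = 3.
Among the 7 still-open variables, 1 fits only G (and all 7 values in {1, 2, 4, 5, 6, 7, 8} must be used), so G = 1.
The 6 still-open variables together cover exactly {2, 4, 5, 6, 7, 8} — 6 values for 6 variables — and 4 appears only in H's list, so H = 4.
Among the 5 still-open variables, 2 fits only E (and all 5 values in {2, 5, 6, 7, 8} must be used), so E = 2.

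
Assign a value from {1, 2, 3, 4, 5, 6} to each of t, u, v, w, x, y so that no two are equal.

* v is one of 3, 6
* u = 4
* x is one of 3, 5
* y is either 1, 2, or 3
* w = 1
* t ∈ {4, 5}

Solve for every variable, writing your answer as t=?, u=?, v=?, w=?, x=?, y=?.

t=5, u=4, v=6, w=1, x=3, y=2

u has just one choice, so u = 4. Strike 4 from t.
That leaves w = 1. Eliminate 1 elsewhere: y.
t must be 5 (only option left). Eliminate 5 elsewhere: x.
x must be 3 (only option left). So v, y can't be 3.
y's domain is down to {2}, so y = 2.
v's domain is down to {6}, so v = 6.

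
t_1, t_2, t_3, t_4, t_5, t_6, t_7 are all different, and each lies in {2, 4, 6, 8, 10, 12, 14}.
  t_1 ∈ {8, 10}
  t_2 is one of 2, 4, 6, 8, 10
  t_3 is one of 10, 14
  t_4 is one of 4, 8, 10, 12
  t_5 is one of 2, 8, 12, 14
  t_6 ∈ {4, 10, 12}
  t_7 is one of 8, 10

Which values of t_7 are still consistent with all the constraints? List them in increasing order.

8, 10

The 7 variables together cover exactly {2, 4, 6, 8, 10, 12, 14} — 7 values for 7 variables — and 6 appears only in t_2's list, so t_2 = 6.
Among the 6 still-open variables, 2 fits only t_5 (and all 6 values in {2, 4, 8, 10, 12, 14} must be used), so t_5 = 2.
The 5 still-open variables together cover exactly {4, 8, 10, 12, 14} — 5 values for 5 variables — and 14 appears only in t_3's list, so t_3 = 14.
The 2 variables t_1 and t_7 are confined to {8, 10}, which locks those values in; drop them from t_4, t_6.
No further eliminations apply; t_7 can still be any of 8, 10.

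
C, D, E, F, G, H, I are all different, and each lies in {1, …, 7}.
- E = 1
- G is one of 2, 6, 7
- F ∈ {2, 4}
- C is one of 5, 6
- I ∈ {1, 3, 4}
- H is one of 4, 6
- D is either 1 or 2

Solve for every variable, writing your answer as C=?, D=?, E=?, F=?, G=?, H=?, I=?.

C=5, D=2, E=1, F=4, G=7, H=6, I=3

E has just one choice, so E = 1. Eliminate 1 elsewhere: D, I.
D's domain is down to {2}, so D = 2. Eliminate 2 elsewhere: F, G.
That leaves F = 4. Remove 4 from H, I.
That leaves H = 6. Remove 6 from C, G.
I's domain is down to {3}, so I = 3.
That leaves C = 5.
G must be 7 (only option left).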